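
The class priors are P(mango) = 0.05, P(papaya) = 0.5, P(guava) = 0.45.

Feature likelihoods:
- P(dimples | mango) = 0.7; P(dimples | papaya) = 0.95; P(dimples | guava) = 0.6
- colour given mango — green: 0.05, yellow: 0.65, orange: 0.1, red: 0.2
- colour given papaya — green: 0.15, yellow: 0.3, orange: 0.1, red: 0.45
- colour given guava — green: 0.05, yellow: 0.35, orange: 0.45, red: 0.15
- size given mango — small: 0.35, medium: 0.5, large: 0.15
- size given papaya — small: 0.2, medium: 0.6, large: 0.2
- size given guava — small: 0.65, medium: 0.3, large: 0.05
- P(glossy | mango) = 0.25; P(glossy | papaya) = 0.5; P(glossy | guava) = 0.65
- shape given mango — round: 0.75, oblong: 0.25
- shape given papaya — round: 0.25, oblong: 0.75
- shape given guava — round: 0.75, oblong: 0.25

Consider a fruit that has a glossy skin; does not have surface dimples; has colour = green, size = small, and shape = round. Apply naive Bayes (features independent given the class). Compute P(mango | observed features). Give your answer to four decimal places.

mango: 0.05 × (1−0.7) × 0.05 × 0.35 × 0.25 × 0.75 = 0.00004921875
papaya: 0.5 × (1−0.95) × 0.15 × 0.2 × 0.5 × 0.25 = 0.00009375
guava: 0.45 × (1−0.6) × 0.05 × 0.65 × 0.65 × 0.75 = 0.002851875
P(mango | x) = 0.00004921875 / 0.00299484375 ≈ 0.0164

0.0164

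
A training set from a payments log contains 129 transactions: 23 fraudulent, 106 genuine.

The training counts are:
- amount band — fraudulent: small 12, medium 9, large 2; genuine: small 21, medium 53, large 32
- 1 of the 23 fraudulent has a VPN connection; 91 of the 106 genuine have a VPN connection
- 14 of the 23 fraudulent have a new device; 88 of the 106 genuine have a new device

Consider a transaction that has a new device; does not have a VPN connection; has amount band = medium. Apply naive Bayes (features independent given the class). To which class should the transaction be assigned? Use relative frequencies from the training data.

fraudulent: (23/129) × (9/23) × (22/23) × (14/23) ≈ 0.0406207
genuine: (106/129) × (53/106) × (15/106) × (88/106) ≈ 0.0482668
Highest score → genuine.

genuine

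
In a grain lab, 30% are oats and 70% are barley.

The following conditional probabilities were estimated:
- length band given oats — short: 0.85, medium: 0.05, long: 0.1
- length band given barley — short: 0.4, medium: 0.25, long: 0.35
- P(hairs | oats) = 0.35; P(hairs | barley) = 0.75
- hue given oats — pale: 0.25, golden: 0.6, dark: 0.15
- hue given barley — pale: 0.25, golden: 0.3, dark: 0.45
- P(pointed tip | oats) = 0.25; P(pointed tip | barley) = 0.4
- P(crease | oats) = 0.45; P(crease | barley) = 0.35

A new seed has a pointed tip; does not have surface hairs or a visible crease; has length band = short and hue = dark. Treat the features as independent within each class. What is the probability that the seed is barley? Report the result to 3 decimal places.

oats: 0.3 × 0.85 × (1−0.35) × 0.15 × 0.25 × (1−0.45) = 0.00341859375
barley: 0.7 × 0.4 × (1−0.75) × 0.45 × 0.4 × (1−0.35) = 0.00819
P(barley | x) = 0.00819 / 0.01160859375 ≈ 0.706

0.706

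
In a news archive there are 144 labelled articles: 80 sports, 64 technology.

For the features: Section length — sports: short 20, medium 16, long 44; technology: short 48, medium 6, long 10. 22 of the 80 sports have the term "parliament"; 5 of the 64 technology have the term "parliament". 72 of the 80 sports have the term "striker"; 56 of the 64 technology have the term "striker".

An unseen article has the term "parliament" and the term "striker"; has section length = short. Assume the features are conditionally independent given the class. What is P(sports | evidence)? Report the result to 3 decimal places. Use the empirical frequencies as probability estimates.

0.601

sports: (80/144) × (20/80) × (22/80) × (72/80) = 0.034375
technology: (64/144) × (48/64) × (5/64) × (56/64) ≈ 0.0227865
P(sports | x) = 0.034375 / 0.0571615 ≈ 0.601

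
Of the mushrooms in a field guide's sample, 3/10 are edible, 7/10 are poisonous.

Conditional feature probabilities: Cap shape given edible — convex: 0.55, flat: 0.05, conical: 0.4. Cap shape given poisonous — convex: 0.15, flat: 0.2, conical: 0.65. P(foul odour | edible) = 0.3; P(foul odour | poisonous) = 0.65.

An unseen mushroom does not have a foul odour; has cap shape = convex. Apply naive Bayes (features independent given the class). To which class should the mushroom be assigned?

edible

edible: 0.3 × 0.55 × (1−0.3) = 0.1155
poisonous: 0.7 × 0.15 × (1−0.65) = 0.03675
Highest score → edible.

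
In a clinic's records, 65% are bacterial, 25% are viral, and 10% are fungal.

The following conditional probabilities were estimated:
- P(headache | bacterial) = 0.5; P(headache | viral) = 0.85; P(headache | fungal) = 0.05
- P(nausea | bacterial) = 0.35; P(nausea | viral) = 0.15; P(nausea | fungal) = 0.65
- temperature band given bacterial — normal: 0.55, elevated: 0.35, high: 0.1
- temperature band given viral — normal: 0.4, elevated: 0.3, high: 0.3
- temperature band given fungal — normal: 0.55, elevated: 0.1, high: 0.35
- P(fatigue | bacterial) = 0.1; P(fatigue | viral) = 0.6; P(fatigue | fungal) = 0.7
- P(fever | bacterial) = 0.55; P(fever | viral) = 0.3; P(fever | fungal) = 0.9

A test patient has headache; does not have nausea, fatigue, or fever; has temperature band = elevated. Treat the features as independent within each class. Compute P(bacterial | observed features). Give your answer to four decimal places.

bacterial: 0.65 × 0.5 × (1−0.35) × 0.35 × (1−0.1) × (1−0.55) = 0.0299446875
viral: 0.25 × 0.85 × (1−0.15) × 0.3 × (1−0.6) × (1−0.3) = 0.0151725
fungal: 0.1 × 0.05 × (1−0.65) × 0.1 × (1−0.7) × (1−0.9) = 0.00000525
P(bacterial | x) = 0.0299446875 / 0.0451224375 ≈ 0.6636

0.6636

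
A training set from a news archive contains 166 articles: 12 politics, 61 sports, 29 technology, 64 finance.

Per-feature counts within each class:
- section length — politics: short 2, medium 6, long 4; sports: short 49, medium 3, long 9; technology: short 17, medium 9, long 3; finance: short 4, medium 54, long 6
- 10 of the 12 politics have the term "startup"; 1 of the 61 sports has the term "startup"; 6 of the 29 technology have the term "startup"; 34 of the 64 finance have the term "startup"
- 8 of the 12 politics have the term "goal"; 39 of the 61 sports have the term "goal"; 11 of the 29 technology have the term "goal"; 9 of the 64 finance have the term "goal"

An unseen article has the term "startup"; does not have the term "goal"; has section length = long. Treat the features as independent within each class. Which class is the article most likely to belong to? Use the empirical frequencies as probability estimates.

politics: (12/166) × (4/12) × (10/12) × (4/12) ≈ 0.00669344
sports: (61/166) × (9/61) × (1/61) × (22/61) ≈ 0.000320551
technology: (29/166) × (3/29) × (6/29) × (18/29) ≈ 0.00232082
finance: (64/166) × (6/64) × (34/64) × (55/64) ≈ 0.0165016
Highest score → finance.

finance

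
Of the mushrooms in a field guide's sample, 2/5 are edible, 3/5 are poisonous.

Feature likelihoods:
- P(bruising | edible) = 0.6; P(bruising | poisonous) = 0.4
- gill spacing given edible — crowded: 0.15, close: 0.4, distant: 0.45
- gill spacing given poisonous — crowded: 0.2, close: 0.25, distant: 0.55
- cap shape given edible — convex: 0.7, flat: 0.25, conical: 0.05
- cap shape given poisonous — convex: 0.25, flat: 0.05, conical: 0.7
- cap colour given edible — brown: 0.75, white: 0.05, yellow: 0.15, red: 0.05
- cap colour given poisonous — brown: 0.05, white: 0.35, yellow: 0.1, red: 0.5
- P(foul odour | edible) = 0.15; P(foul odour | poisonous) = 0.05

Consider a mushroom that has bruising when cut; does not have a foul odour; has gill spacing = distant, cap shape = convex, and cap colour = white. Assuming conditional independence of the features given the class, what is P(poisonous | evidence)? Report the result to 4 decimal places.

0.7735

edible: 0.4 × 0.6 × 0.45 × 0.7 × 0.05 × (1−0.15) = 0.003213
poisonous: 0.6 × 0.4 × 0.55 × 0.25 × 0.35 × (1−0.05) = 0.0109725
P(poisonous | x) = 0.0109725 / 0.0141855 ≈ 0.7735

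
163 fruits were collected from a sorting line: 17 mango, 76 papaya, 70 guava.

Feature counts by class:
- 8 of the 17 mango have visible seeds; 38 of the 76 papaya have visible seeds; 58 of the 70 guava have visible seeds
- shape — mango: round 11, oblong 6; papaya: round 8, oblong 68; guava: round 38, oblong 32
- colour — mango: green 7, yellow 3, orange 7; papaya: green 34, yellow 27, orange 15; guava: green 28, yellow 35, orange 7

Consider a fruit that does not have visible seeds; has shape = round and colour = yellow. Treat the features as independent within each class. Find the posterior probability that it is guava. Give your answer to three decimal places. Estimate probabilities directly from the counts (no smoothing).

0.571

mango: (17/163) × (9/17) × (11/17) × (3/17) ≈ 0.0063048
papaya: (76/163) × (38/76) × (8/76) × (27/76) ≈ 0.00871811
guava: (70/163) × (12/70) × (38/70) × (35/70) ≈ 0.0199825
P(guava | x) = 0.0199825 / 0.03500541 ≈ 0.571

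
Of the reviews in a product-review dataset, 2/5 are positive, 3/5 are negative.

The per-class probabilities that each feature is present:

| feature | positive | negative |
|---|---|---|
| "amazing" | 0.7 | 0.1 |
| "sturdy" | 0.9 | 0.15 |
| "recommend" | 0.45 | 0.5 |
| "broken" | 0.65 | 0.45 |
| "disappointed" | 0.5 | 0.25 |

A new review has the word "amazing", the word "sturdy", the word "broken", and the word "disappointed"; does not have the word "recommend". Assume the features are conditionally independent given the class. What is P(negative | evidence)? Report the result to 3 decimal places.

0.011

positive: 0.4 × 0.7 × 0.9 × (1−0.45) × 0.65 × 0.5 = 0.045045
negative: 0.6 × 0.1 × 0.15 × (1−0.5) × 0.45 × 0.25 = 0.00050625
P(negative | x) = 0.00050625 / 0.04555125 ≈ 0.011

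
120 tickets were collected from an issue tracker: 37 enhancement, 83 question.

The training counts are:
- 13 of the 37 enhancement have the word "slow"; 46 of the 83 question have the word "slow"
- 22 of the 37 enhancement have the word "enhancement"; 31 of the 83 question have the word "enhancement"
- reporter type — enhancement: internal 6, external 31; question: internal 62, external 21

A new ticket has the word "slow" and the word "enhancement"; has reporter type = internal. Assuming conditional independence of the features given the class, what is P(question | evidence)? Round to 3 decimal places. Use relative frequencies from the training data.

0.911

enhancement: (37/120) × (13/37) × (22/37) × (6/37) ≈ 0.0104456
question: (83/120) × (46/83) × (31/83) × (62/83) ≈ 0.106948
P(question | x) = 0.106948 / 0.1173936 ≈ 0.911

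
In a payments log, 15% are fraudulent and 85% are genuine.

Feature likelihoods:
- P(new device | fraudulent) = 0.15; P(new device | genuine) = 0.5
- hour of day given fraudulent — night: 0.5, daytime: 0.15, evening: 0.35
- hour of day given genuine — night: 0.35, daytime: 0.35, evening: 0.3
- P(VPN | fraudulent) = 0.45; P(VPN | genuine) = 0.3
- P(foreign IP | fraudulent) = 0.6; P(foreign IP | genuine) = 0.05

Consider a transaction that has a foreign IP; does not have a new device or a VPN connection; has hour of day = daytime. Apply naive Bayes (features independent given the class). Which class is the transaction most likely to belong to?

fraudulent

fraudulent: 0.15 × (1−0.15) × 0.15 × (1−0.45) × 0.6 = 0.00631125
genuine: 0.85 × (1−0.5) × 0.35 × (1−0.3) × 0.05 = 0.00520625
Highest score → fraudulent.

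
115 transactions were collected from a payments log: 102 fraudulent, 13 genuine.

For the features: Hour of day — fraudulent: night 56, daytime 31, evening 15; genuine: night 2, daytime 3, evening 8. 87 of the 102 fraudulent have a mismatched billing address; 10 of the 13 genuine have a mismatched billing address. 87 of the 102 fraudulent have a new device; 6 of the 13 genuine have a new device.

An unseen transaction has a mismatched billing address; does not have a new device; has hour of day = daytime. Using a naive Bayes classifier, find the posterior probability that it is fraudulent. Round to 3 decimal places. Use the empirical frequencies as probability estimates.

fraudulent: (102/115) × (31/102) × (87/102) × (15/102) ≈ 0.0338122
genuine: (13/115) × (3/13) × (10/13) × (7/13) ≈ 0.0108052
P(fraudulent | x) = 0.0338122 / 0.0446174 ≈ 0.758

0.758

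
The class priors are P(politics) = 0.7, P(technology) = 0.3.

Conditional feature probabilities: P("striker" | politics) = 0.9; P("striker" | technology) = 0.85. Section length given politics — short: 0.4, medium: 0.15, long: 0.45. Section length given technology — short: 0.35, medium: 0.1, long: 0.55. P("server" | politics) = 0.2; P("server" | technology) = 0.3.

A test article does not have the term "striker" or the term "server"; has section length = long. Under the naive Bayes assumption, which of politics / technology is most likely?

politics

politics: 0.7 × (1−0.9) × 0.45 × (1−0.2) = 0.0252
technology: 0.3 × (1−0.85) × 0.55 × (1−0.3) = 0.017325
Highest score → politics.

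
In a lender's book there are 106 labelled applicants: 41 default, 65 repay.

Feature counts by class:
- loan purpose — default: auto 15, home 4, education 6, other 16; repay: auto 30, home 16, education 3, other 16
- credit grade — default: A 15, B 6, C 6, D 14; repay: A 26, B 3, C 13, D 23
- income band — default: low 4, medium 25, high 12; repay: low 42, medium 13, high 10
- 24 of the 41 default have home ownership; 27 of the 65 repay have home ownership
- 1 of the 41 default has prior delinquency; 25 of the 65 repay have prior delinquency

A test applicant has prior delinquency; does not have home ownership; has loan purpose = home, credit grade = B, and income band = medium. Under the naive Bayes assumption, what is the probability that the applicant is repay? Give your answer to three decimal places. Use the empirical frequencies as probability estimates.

0.902

default: (41/106) × (4/41) × (6/41) × (25/41) × (17/41) × (1/41) ≈ 0.0000340533
repay: (65/106) × (16/65) × (3/65) × (13/65) × (38/65) × (25/65) ≈ 0.000313292
P(repay | x) = 0.000313292 / 0.0003473453 ≈ 0.902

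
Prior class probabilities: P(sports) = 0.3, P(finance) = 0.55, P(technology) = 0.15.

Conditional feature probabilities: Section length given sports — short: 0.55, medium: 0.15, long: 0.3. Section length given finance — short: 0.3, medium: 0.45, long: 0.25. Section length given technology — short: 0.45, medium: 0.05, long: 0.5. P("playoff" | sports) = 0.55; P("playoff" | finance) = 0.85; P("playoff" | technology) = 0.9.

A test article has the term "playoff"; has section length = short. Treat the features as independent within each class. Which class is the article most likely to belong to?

finance

sports: 0.3 × 0.55 × 0.55 = 0.09075
finance: 0.55 × 0.3 × 0.85 = 0.14025
technology: 0.15 × 0.45 × 0.9 = 0.06075
Highest score → finance.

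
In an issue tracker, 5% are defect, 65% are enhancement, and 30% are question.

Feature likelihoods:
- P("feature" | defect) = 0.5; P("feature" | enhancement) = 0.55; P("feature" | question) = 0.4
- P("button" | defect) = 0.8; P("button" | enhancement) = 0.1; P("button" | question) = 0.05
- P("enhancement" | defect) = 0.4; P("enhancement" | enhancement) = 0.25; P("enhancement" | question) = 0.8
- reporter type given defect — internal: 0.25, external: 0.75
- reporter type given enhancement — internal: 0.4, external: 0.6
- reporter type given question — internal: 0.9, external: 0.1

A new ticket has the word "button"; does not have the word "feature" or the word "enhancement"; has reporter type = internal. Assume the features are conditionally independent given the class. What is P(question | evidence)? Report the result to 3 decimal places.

0.121

defect: 0.05 × (1−0.5) × 0.8 × (1−0.4) × 0.25 = 0.003
enhancement: 0.65 × (1−0.55) × 0.1 × (1−0.25) × 0.4 = 0.008775
question: 0.3 × (1−0.4) × 0.05 × (1−0.8) × 0.9 = 0.00162
P(question | x) = 0.00162 / 0.013395 ≈ 0.121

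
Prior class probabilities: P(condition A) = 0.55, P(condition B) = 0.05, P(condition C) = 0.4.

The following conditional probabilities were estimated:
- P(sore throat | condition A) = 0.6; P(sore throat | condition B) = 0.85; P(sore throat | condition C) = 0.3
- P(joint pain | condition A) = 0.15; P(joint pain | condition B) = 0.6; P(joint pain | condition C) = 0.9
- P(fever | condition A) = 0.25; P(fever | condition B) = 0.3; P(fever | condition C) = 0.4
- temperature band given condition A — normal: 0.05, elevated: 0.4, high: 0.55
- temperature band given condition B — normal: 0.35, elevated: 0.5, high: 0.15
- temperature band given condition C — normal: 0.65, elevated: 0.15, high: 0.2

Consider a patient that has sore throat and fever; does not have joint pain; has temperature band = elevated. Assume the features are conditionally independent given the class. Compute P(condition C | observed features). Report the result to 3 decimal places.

condition A: 0.55 × 0.6 × (1−0.15) × 0.25 × 0.4 = 0.02805
condition B: 0.05 × 0.85 × (1−0.6) × 0.3 × 0.5 = 0.00255
condition C: 0.4 × 0.3 × (1−0.9) × 0.4 × 0.15 = 0.00072
P(condition C | x) = 0.00072 / 0.03132 ≈ 0.023

0.023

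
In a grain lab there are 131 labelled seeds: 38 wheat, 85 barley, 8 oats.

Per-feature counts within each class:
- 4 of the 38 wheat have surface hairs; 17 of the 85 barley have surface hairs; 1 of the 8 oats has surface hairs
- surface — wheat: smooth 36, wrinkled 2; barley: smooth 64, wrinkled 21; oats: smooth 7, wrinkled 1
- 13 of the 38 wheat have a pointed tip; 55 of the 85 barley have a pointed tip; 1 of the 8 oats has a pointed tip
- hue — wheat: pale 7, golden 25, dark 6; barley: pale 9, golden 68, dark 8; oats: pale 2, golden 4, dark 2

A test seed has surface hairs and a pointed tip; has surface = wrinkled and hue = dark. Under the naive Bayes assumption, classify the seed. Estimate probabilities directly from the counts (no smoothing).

wheat: (38/131) × (4/38) × (2/38) × (13/38) × (6/38) ≈ 0.0000868086
barley: (85/131) × (17/85) × (21/85) × (55/85) × (8/85) ≈ 0.00195251
oats: (8/131) × (1/8) × (1/8) × (1/8) × (2/8) ≈ 0.0000298187
Highest score → barley.

barley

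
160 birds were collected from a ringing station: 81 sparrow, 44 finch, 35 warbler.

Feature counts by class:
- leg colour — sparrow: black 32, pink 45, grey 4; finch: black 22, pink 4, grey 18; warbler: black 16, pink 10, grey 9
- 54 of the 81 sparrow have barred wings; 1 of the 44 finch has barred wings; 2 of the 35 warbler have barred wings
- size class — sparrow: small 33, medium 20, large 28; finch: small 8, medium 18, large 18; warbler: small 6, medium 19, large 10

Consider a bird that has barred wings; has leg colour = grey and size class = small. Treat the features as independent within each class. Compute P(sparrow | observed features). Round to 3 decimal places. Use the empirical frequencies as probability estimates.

0.870

sparrow: (81/160) × (4/81) × (54/81) × (33/81) ≈ 0.00679012
finch: (44/160) × (18/44) × (1/44) × (8/44) ≈ 0.000464876
warbler: (35/160) × (9/35) × (2/35) × (6/35) ≈ 0.00055102
P(sparrow | x) = 0.00679012 / 0.007806016 ≈ 0.870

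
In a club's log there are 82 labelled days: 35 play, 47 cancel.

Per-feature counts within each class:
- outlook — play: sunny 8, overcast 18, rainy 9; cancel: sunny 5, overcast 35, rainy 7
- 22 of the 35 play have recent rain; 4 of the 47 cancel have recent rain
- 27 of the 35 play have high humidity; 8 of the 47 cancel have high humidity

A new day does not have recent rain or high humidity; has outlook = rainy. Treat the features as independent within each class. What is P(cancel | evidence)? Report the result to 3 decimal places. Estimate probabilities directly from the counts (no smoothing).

play: (35/82) × (9/35) × (13/35) × (8/35) ≈ 0.00931807
cancel: (47/82) × (7/47) × (43/47) × (39/47) ≈ 0.0648069
P(cancel | x) = 0.0648069 / 0.07412497 ≈ 0.874

0.874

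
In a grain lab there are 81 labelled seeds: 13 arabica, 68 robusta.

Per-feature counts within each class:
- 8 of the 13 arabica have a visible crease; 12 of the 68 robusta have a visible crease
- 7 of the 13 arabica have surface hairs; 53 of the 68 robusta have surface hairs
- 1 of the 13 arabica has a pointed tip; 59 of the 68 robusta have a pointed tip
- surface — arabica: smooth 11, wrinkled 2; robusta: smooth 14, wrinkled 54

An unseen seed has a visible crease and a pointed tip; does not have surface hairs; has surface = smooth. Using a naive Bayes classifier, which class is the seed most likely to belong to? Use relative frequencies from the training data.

robusta

arabica: (13/81) × (8/13) × (6/13) × (1/13) × (11/13) ≈ 0.00296701
robusta: (68/81) × (12/68) × (15/68) × (59/68) × (14/68) ≈ 0.00583769
Highest score → robusta.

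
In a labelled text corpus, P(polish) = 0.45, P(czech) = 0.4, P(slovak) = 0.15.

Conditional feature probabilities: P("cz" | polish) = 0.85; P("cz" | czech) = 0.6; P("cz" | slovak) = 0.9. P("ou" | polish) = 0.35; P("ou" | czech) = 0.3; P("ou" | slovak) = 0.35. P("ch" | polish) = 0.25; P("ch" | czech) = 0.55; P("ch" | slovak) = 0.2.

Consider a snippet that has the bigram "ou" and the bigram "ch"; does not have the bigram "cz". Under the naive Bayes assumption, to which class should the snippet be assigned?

polish: 0.45 × (1−0.85) × 0.35 × 0.25 = 0.00590625
czech: 0.4 × (1−0.6) × 0.3 × 0.55 = 0.0264
slovak: 0.15 × (1−0.9) × 0.35 × 0.2 = 0.00105
Highest score → czech.

czech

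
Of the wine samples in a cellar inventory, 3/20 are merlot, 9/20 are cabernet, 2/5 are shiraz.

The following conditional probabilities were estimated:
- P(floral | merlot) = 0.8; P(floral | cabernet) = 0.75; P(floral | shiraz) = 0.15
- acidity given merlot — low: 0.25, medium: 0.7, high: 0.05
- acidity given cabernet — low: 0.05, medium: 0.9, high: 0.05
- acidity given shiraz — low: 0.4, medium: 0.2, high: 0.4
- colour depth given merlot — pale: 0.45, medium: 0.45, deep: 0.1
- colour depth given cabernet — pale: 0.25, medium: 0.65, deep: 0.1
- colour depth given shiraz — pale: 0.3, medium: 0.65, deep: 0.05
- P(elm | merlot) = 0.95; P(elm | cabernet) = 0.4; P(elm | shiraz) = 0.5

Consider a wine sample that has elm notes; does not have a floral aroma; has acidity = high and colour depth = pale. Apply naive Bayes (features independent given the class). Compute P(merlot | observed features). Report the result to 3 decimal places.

0.030

merlot: 0.15 × (1−0.8) × 0.05 × 0.45 × 0.95 = 0.00064125
cabernet: 0.45 × (1−0.75) × 0.05 × 0.25 × 0.4 = 0.0005625
shiraz: 0.4 × (1−0.15) × 0.4 × 0.3 × 0.5 = 0.0204
P(merlot | x) = 0.00064125 / 0.02160375 ≈ 0.030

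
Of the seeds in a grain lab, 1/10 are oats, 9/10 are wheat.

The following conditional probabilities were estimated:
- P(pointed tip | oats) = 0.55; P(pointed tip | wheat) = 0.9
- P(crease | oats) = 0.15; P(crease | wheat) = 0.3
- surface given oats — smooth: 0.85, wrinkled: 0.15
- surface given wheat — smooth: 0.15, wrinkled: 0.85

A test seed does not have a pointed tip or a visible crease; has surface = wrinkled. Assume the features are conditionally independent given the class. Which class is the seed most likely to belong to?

oats: 0.1 × (1−0.55) × (1−0.15) × 0.15 = 0.0057375
wheat: 0.9 × (1−0.9) × (1−0.3) × 0.85 = 0.05355
Highest score → wheat.

wheat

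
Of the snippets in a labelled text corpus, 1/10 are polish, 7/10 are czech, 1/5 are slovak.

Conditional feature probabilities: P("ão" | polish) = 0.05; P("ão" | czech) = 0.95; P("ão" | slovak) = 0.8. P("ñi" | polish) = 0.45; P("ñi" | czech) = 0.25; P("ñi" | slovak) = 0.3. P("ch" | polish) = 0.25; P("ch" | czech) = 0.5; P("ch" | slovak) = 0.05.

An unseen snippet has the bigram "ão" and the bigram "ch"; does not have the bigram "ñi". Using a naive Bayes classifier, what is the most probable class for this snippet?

czech

polish: 0.1 × 0.05 × (1−0.45) × 0.25 = 0.0006875
czech: 0.7 × 0.95 × (1−0.25) × 0.5 = 0.249375
slovak: 0.2 × 0.8 × (1−0.3) × 0.05 = 0.0056
Highest score → czech.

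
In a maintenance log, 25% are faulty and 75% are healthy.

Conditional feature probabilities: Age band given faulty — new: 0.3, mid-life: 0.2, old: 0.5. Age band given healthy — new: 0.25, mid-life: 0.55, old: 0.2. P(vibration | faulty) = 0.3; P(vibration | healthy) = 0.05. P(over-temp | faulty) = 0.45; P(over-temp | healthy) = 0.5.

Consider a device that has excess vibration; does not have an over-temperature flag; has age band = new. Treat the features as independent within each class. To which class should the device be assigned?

faulty: 0.25 × 0.3 × 0.3 × (1−0.45) = 0.012375
healthy: 0.75 × 0.25 × 0.05 × (1−0.5) = 0.0046875
Highest score → faulty.

faulty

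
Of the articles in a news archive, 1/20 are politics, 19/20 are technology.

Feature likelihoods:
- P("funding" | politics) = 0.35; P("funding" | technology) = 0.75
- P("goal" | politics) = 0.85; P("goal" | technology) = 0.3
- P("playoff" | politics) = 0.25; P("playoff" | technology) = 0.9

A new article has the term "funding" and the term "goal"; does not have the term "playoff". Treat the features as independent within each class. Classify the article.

technology

politics: 0.05 × 0.35 × 0.85 × (1−0.25) = 0.01115625
technology: 0.95 × 0.75 × 0.3 × (1−0.9) = 0.021375
Highest score → technology.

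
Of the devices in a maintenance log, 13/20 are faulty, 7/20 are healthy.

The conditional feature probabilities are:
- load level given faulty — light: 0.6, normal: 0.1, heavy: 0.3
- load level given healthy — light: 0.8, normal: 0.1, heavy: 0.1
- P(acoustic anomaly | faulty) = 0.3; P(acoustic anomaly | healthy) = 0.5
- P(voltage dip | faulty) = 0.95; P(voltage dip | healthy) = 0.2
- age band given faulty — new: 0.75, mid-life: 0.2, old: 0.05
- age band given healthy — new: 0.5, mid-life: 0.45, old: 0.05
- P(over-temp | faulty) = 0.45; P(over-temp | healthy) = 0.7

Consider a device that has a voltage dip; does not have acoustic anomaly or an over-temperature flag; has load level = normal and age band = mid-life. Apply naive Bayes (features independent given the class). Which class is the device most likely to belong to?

faulty

faulty: 0.65 × 0.1 × (1−0.3) × 0.95 × 0.2 × (1−0.45) = 0.00475475
healthy: 0.35 × 0.1 × (1−0.5) × 0.2 × 0.45 × (1−0.7) = 0.0004725
Highest score → faulty.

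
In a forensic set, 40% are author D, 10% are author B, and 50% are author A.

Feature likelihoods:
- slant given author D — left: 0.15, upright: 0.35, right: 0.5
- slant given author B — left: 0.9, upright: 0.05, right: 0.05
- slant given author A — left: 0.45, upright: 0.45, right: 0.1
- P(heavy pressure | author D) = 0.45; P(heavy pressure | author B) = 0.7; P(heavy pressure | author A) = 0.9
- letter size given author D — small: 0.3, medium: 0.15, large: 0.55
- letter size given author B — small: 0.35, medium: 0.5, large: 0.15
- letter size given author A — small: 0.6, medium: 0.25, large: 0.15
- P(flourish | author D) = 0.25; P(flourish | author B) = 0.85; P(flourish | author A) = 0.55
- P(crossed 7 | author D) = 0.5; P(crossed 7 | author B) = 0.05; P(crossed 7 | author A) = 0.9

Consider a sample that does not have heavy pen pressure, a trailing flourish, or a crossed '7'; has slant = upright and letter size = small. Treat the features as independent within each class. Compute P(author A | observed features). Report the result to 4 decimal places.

author D: 0.4 × 0.35 × (1−0.45) × 0.3 × (1−0.25) × (1−0.5) = 0.0086625
author B: 0.1 × 0.05 × (1−0.7) × 0.35 × (1−0.85) × (1−0.05) = 0.0000748125
author A: 0.5 × 0.45 × (1−0.9) × 0.6 × (1−0.55) × (1−0.9) = 0.0006075
P(author A | x) = 0.0006075 / 0.0093448125 ≈ 0.0650

0.0650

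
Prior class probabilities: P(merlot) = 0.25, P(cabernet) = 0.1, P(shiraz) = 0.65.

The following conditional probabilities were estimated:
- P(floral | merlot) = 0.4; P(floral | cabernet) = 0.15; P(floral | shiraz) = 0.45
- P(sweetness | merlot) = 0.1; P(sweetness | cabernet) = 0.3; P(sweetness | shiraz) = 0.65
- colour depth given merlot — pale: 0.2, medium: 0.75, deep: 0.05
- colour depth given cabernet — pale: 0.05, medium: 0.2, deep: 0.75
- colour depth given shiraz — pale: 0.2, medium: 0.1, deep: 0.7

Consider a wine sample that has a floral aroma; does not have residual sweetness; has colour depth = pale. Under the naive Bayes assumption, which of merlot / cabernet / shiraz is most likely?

shiraz

merlot: 0.25 × 0.4 × (1−0.1) × 0.2 = 0.018
cabernet: 0.1 × 0.15 × (1−0.3) × 0.05 = 0.000525
shiraz: 0.65 × 0.45 × (1−0.65) × 0.2 = 0.020475
Highest score → shiraz.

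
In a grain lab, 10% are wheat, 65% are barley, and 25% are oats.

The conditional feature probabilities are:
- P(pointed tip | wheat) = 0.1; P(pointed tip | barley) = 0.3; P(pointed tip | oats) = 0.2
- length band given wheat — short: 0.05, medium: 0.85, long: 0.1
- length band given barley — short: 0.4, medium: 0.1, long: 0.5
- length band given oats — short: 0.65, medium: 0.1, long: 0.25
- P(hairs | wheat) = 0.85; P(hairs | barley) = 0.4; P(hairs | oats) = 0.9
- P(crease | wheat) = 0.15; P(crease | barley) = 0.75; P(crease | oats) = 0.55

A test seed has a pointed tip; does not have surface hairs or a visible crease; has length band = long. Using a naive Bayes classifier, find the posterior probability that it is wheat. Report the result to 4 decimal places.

0.0083

wheat: 0.1 × 0.1 × 0.1 × (1−0.85) × (1−0.15) = 0.0001275
barley: 0.65 × 0.3 × 0.5 × (1−0.4) × (1−0.75) = 0.014625
oats: 0.25 × 0.2 × 0.25 × (1−0.9) × (1−0.55) = 0.0005625
P(wheat | x) = 0.0001275 / 0.015315 ≈ 0.0083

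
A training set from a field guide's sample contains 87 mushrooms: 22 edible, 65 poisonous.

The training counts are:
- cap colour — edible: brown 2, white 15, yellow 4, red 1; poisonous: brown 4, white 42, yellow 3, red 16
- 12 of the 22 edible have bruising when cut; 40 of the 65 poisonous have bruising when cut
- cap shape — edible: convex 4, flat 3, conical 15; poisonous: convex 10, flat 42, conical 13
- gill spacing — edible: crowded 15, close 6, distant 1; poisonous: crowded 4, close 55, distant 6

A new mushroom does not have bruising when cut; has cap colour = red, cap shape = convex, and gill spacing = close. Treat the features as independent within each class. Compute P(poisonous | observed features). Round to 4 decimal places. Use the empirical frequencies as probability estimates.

0.9726

edible: (22/87) × (1/22) × (10/22) × (4/22) × (6/22) ≈ 0.000259074
poisonous: (65/87) × (16/65) × (25/65) × (10/65) × (55/65) ≈ 0.00920796
P(poisonous | x) = 0.00920796 / 0.009467034 ≈ 0.9726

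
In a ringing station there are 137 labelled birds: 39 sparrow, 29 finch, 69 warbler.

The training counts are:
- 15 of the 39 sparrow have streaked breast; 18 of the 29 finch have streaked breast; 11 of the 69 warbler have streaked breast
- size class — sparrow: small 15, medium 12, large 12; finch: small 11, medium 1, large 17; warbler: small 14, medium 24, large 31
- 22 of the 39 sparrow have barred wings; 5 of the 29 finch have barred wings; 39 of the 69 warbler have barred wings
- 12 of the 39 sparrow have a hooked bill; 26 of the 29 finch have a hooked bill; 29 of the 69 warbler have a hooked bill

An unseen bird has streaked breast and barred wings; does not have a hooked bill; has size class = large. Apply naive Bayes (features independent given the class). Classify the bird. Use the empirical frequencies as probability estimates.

sparrow: (39/137) × (15/39) × (12/39) × (22/39) × (27/39) ≈ 0.0131566
finch: (29/137) × (18/29) × (17/29) × (5/29) × (3/29) ≈ 0.00137372
warbler: (69/137) × (11/69) × (31/69) × (39/69) × (40/69) ≈ 0.0118198
Highest score → sparrow.

sparrow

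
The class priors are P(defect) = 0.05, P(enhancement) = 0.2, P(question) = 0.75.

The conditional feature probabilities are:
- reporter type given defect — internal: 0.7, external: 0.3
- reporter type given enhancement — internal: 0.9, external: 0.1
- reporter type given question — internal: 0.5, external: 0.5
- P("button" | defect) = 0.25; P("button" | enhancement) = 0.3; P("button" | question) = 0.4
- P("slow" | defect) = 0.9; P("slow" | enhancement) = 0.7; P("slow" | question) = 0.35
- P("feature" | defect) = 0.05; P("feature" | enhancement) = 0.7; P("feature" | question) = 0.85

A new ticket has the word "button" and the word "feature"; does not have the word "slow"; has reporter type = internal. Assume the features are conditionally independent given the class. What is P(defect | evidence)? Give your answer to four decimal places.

defect: 0.05 × 0.7 × 0.25 × (1−0.9) × 0.05 = 0.00004375
enhancement: 0.2 × 0.9 × 0.3 × (1−0.7) × 0.7 = 0.01134
question: 0.75 × 0.5 × 0.4 × (1−0.35) × 0.85 = 0.082875
P(defect | x) = 0.00004375 / 0.09425875 ≈ 0.0005

0.0005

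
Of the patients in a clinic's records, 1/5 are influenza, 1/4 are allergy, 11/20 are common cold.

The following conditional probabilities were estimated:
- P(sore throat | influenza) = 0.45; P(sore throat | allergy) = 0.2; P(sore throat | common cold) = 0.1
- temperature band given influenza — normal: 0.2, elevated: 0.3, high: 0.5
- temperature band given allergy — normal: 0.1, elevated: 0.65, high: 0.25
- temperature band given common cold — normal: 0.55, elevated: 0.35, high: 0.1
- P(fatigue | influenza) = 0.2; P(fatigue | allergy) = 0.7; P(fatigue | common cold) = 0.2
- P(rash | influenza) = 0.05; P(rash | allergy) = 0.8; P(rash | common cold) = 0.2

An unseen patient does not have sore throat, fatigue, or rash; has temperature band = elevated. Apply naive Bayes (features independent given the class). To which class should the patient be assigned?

influenza: 0.2 × (1−0.45) × 0.3 × (1−0.2) × (1−0.05) = 0.02508
allergy: 0.25 × (1−0.2) × 0.65 × (1−0.7) × (1−0.8) = 0.0078
common cold: 0.55 × (1−0.1) × 0.35 × (1−0.2) × (1−0.2) = 0.11088
Highest score → common cold.

common cold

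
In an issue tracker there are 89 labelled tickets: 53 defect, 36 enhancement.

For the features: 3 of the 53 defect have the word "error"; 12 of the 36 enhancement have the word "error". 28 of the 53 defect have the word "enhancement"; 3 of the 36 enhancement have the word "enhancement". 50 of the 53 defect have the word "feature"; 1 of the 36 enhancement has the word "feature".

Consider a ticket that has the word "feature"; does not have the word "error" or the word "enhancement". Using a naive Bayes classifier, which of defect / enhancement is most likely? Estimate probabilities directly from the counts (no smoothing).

defect: (53/89) × (50/53) × (25/53) × (50/53) ≈ 0.249999
enhancement: (36/89) × (24/36) × (33/36) × (1/36) ≈ 0.00686642
Highest score → defect.

defect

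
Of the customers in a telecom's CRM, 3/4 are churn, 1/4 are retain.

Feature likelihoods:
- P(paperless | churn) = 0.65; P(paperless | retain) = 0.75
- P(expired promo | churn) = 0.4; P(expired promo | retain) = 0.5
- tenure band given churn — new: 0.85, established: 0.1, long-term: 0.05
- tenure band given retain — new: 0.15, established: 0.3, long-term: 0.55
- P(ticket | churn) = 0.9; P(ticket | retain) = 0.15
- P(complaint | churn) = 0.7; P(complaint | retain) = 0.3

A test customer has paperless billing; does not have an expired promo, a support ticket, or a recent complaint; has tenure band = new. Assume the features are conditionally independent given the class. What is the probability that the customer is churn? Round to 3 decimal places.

churn: 0.75 × 0.65 × (1−0.4) × 0.85 × (1−0.9) × (1−0.7) = 0.00745875
retain: 0.25 × 0.75 × (1−0.5) × 0.15 × (1−0.15) × (1−0.3) = 0.0083671875
P(churn | x) = 0.00745875 / 0.0158259375 ≈ 0.471

0.471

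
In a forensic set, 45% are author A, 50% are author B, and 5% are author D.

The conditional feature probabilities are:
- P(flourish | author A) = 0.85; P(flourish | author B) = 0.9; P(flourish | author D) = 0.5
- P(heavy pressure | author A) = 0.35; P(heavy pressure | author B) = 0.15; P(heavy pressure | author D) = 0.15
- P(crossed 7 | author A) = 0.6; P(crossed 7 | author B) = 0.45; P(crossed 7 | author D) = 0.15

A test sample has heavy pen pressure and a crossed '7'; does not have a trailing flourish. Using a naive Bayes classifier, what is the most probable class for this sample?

author A: 0.45 × (1−0.85) × 0.35 × 0.6 = 0.014175
author B: 0.5 × (1−0.9) × 0.15 × 0.45 = 0.003375
author D: 0.05 × (1−0.5) × 0.15 × 0.15 = 0.0005625
Highest score → author A.

author A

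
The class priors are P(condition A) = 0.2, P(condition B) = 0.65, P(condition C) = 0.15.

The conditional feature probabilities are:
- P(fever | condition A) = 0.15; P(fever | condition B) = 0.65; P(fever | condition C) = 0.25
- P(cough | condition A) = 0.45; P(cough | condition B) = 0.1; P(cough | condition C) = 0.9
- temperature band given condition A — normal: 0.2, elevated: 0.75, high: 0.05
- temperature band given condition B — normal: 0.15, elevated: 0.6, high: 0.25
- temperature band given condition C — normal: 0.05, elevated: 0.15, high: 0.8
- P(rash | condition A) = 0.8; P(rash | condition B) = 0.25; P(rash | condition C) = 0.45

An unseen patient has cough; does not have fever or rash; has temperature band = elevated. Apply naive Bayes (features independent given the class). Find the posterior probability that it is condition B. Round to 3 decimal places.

condition A: 0.2 × (1−0.15) × 0.45 × 0.75 × (1−0.8) = 0.011475
condition B: 0.65 × (1−0.65) × 0.1 × 0.6 × (1−0.25) = 0.0102375
condition C: 0.15 × (1−0.25) × 0.9 × 0.15 × (1−0.45) = 0.008353125
P(condition B | x) = 0.0102375 / 0.030065625 ≈ 0.341

0.341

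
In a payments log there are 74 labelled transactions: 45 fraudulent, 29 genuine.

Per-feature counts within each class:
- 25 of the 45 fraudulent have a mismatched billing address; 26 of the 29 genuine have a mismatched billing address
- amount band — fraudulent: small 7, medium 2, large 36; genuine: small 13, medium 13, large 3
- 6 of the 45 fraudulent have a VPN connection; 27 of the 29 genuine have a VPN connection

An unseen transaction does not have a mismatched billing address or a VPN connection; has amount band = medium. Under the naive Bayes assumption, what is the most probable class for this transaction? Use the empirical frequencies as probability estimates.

fraudulent

fraudulent: (45/74) × (20/45) × (2/45) × (39/45) ≈ 0.0104104
genuine: (29/74) × (3/29) × (13/29) × (2/29) ≈ 0.00125333
Highest score → fraudulent.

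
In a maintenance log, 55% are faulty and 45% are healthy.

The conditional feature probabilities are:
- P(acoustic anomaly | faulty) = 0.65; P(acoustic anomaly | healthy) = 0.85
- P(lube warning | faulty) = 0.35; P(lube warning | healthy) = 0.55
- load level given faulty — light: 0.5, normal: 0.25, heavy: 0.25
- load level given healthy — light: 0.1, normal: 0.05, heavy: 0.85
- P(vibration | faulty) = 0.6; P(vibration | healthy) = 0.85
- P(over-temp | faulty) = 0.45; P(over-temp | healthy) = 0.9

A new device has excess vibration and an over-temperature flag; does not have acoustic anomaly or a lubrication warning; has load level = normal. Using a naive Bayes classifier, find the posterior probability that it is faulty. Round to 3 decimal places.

faulty: 0.55 × (1−0.65) × (1−0.35) × 0.25 × 0.6 × 0.45 = 0.0084459375
healthy: 0.45 × (1−0.85) × (1−0.55) × 0.05 × 0.85 × 0.9 = 0.00116184375
P(faulty | x) = 0.0084459375 / 0.00960778125 ≈ 0.879

0.879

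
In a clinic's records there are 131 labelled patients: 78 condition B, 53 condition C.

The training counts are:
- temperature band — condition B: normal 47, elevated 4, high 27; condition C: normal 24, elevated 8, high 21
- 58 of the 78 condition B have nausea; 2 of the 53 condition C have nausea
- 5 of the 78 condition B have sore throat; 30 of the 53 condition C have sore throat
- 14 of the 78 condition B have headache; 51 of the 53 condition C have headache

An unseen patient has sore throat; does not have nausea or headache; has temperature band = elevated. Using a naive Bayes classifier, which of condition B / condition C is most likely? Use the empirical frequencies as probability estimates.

condition B: (78/131) × (4/78) × (20/78) × (5/78) × (64/78) ≈ 0.000411799
condition C: (53/131) × (8/53) × (51/53) × (30/53) × (2/53) ≈ 0.0012552
Highest score → condition C.

condition C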